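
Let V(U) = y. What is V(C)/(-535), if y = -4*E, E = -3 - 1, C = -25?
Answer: -16/535 ≈ -0.029907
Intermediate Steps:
E = -4
y = 16 (y = -4*(-4) = 16)
V(U) = 16
V(C)/(-535) = 16/(-535) = 16*(-1/535) = -16/535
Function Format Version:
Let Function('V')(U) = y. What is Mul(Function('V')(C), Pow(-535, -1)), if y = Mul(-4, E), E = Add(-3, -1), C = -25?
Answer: Rational(-16, 535) ≈ -0.029907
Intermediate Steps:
E = -4
y = 16 (y = Mul(-4, -4) = 16)
Function('V')(U) = 16
Mul(Function('V')(C), Pow(-535, -1)) = Mul(16, Pow(-535, -1)) = Mul(16, Rational(-1, 535)) = Rational(-16, 535)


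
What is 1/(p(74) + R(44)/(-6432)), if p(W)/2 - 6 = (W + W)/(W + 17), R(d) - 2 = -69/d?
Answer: 25753728/392813375 ≈ 0.065562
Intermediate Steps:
R(d) = 2 - 69/d
p(W) = 12 + 4*W/(17 + W) (p(W) = 12 + 2*((W + W)/(W + 17)) = 12 + 2*((2*W)/(17 + W)) = 12 + 2*(2*W/(17 + W)) = 12 + 4*W/(17 + W))
1/(p(74) + R(44)/(-6432)) = 1/(4*(51 + 4*74)/(17 + 74) + (2 - 69/44)/(-6432)) = 1/(4*(51 + 296)/91 + (2 - 69*1/44)*(-1/6432)) = 1/(4*(1/91)*347 + (2 - 69/44)*(-1/6432)) = 1/(1388/91 + (19/44)*(-1/6432)) = 1/(1388/91 - 19/283008) = 1/(392813375/25753728) = 25753728/392813375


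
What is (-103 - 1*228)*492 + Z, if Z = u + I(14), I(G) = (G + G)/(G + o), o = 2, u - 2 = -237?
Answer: -652341/4 ≈ -1.6309e+5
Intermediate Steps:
u = -235 (u = 2 - 237 = -235)
I(G) = 2*G/(2 + G) (I(G) = (G + G)/(G + 2) = (2*G)/(2 + G) = 2*G/(2 + G))
Z = -933/4 (Z = -235 + 2*14/(2 + 14) = -235 + 2*14/16 = -235 + 2*14*(1/16) = -235 + 7/4 = -933/4 ≈ -233.25)
(-103 - 1*228)*492 + Z = (-103 - 1*228)*492 - 933/4 = (-103 - 228)*492 - 933/4 = -331*492 - 933/4 = -162852 - 933/4 = -652341/4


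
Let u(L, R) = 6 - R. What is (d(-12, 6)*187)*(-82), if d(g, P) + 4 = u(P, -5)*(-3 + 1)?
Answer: 398684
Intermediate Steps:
d(g, P) = -26 (d(g, P) = -4 + (6 - 1*(-5))*(-3 + 1) = -4 + (6 + 5)*(-2) = -4 + 11*(-2) = -4 - 22 = -26)
(d(-12, 6)*187)*(-82) = -26*187*(-82) = -4862*(-82) = 398684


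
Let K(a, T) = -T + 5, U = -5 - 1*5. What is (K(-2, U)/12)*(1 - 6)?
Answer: -25/4 ≈ -6.2500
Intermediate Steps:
U = -10 (U = -5 - 5 = -10)
K(a, T) = 5 - T
(K(-2, U)/12)*(1 - 6) = ((5 - 1*(-10))/12)*(1 - 6) = ((5 + 10)*(1/12))*(-5) = (15*(1/12))*(-5) = (5/4)*(-5) = -25/4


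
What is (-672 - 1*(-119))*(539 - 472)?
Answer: -37051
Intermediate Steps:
(-672 - 1*(-119))*(539 - 472) = (-672 + 119)*67 = -553*67 = -37051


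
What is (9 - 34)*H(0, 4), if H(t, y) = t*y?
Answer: 0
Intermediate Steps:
(9 - 34)*H(0, 4) = (9 - 34)*(0*4) = -25*0 = 0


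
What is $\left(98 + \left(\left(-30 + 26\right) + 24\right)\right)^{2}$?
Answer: $13924$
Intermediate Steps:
$\left(98 + \left(\left(-30 + 26\right) + 24\right)\right)^{2} = \left(98 + \left(-4 + 24\right)\right)^{2} = \left(98 + 20\right)^{2} = 118^{2} = 13924$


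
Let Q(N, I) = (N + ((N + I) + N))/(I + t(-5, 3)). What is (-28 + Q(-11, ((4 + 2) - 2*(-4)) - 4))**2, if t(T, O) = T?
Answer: 26569/25 ≈ 1062.8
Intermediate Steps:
Q(N, I) = (I + 3*N)/(-5 + I) (Q(N, I) = (N + ((N + I) + N))/(I - 5) = (N + ((I + N) + N))/(-5 + I) = (N + (I + 2*N))/(-5 + I) = (I + 3*N)/(-5 + I))
(-28 + Q(-11, ((4 + 2) - 2*(-4)) - 4))**2 = (-28 + ((((4 + 2) - 2*(-4)) - 4) + 3*(-11))/(-5 + (((4 + 2) - 2*(-4)) - 4)))**2 = (-28 + (((6 + 8) - 4) - 33)/(-5 + ((6 + 8) - 4)))**2 = (-28 + ((14 - 4) - 33)/(-5 + (14 - 4)))**2 = (-28 + (10 - 33)/(-5 + 10))**2 = (-28 - 23/5)**2 = (-163/5)**2 = 26569/25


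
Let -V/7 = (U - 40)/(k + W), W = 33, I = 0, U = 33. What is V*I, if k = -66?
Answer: 0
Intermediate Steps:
V = -49/33 (V = -7*(33 - 40)/(-66 + 33) = -(-49)/(-33) = -(-49)*(-1)/33 = -7*7/33 = -49/33 ≈ -1.4848)
V*I = -49/33*0 = 0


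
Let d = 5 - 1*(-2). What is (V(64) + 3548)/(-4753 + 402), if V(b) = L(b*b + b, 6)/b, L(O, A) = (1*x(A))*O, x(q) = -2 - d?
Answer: -2963/4351 ≈ -0.68099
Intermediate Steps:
d = 7 (d = 5 + 2 = 7)
x(q) = -9 (x(q) = -2 - 1*7 = -2 - 7 = -9)
L(O, A) = -9*O (L(O, A) = (1*(-9))*O = -9*O)
V(b) = (-9*b - 9*b²)/b (V(b) = (-9*(b*b + b))/b = (-9*(b² + b))/b = (-9*(b + b²))/b = (-9*b - 9*b²)/b)
(V(64) + 3548)/(-4753 + 402) = ((-9 - 9*64) + 3548)/(-4753 + 402) = ((-9 - 576) + 3548)/(-4351) = (-585 + 3548)*(-1/4351) = 2963*(-1/4351) = -2963/4351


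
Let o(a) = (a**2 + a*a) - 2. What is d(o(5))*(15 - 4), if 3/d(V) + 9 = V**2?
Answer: 11/765 ≈ 0.014379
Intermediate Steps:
o(a) = -2 + 2*a**2 (o(a) = (a**2 + a**2) - 2 = 2*a**2 - 2 = -2 + 2*a**2)
d(V) = 3/(-9 + V**2)
d(o(5))*(15 - 4) = (3/(-9 + (-2 + 2*5**2)**2))*(15 - 4) = (3/(-9 + (-2 + 2*25)**2))*11 = (3/(-9 + (-2 + 50)**2))*11 = (3/(-9 + 48**2))*11 = (3/(-9 + 2304))*11 = (3/2295)*11 = (3*(1/2295))*11 = (1/765)*11 = 11/765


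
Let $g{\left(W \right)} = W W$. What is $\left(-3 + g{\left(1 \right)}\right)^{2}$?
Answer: $4$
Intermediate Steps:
$g{\left(W \right)} = W^{2}$
$\left(-3 + g{\left(1 \right)}\right)^{2} = \left(-3 + 1^{2}\right)^{2} = \left(-3 + 1\right)^{2} = \left(-2\right)^{2} = 4$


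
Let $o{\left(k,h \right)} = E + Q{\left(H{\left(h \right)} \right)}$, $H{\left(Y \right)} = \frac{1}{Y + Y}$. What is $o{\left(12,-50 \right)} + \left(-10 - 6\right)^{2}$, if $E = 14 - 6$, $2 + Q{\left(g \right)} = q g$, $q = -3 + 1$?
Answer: $\frac{13101}{50} \approx 262.02$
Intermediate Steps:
$q = -2$
$H{\left(Y \right)} = \frac{1}{2 Y}$
$Q{\left(g \right)} = -2 - 2 g$
$E = 8$
$o{\left(k,h \right)} = 6 - \frac{1}{h}$ ($o{\left(k,h \right)} = 8 - \left(2 + 2 \frac{1}{2 h}\right) = 8 - \left(2 + \frac{1}{h}\right) = 6 - \frac{1}{h}$)
$o{\left(12,-50 \right)} + \left(-10 - 6\right)^{2} = \left(6 - \frac{1}{-50}\right) + \left(-10 - 6\right)^{2} = \left(6 - - \frac{1}{50}\right) + \left(-16\right)^{2} = \left(6 + \frac{1}{50}\right) + 256 = \frac{301}{50} + 256 = \frac{13101}{50}$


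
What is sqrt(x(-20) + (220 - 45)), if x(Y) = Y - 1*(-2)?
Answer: sqrt(157) ≈ 12.530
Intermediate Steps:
x(Y) = 2 + Y (x(Y) = Y + 2 = 2 + Y)
sqrt(x(-20) + (220 - 45)) = sqrt((2 - 20) + (220 - 45)) = sqrt(-18 + 175) = sqrt(157)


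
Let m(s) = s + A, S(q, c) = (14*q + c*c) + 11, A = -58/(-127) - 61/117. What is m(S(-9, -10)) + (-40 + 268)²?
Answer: 772206410/14859 ≈ 51969.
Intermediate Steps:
A = -961/14859 (A = -58*(-1/127) - 61*1/117 = 58/127 - 61/117 = -961/14859 ≈ -0.064675)
S(q, c) = 11 + c² + 14*q (S(q, c) = (14*q + c²) + 11 = (c² + 14*q) + 11 = 11 + c² + 14*q)
m(s) = -961/14859 + s (m(s) = s - 961/14859 = -961/14859 + s)
m(S(-9, -10)) + (-40 + 268)² = (-961/14859 + (11 + (-10)² + 14*(-9))) + (-40 + 268)² = (-961/14859 + (11 + 100 - 126)) + 228² = (-961/14859 - 15) + 51984 = -223846/14859 + 51984 = 772206410/14859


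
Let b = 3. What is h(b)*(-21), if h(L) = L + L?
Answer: -126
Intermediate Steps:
h(L) = 2*L
h(b)*(-21) = (2*3)*(-21) = 6*(-21) = -126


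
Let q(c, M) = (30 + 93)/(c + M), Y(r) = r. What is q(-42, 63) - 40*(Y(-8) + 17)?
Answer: -2479/7 ≈ -354.14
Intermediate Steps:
q(c, M) = 123/(M + c)
q(-42, 63) - 40*(Y(-8) + 17) = 123/(63 - 42) - 40*(-8 + 17) = 123/21 - 40*9 = 123*(1/21) - 1*360 = 41/7 - 360 = -2479/7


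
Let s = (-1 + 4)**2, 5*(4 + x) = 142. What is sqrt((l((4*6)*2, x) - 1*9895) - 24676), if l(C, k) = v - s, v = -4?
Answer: 2*I*sqrt(8646) ≈ 185.97*I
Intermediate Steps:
x = 122/5 (x = -4 + (1/5)*142 = -4 + 142/5 = 122/5 ≈ 24.400)
s = 9 (s = 3**2 = 9)
l(C, k) = -13 (l(C, k) = -4 - 1*9 = -4 - 9 = -13)
sqrt((l((4*6)*2, x) - 1*9895) - 24676) = sqrt((-13 - 1*9895) - 24676) = sqrt((-13 - 9895) - 24676) = sqrt(-9908 - 24676) = sqrt(-34584) = 2*I*sqrt(8646)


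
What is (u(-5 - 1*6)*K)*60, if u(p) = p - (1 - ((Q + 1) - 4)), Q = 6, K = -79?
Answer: 42660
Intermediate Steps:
u(p) = 2 + p (u(p) = p - (1 - ((6 + 1) - 4)) = p - (1 - (7 - 4)) = p - (1 - 1*3) = p - (1 - 3) = p - 1*(-2) = p + 2 = 2 + p)
(u(-5 - 1*6)*K)*60 = ((2 + (-5 - 1*6))*(-79))*60 = ((2 + (-5 - 6))*(-79))*60 = ((2 - 11)*(-79))*60 = -9*(-79)*60 = 711*60 = 42660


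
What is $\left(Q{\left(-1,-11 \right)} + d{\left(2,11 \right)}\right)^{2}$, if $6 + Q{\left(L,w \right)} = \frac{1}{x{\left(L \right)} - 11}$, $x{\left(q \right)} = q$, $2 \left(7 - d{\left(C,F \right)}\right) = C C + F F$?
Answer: $\frac{546121}{144} \approx 3792.5$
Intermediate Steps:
$d{\left(C,F \right)} = 7 - \frac{C^{2}}{2} - \frac{F^{2}}{2}$ ($d{\left(C,F \right)} = 7 - \frac{C C + F F}{2} = 7 - \frac{C^{2} + F^{2}}{2} = 7 - \left(\frac{C^{2}}{2} + \frac{F^{2}}{2}\right) = 7 - \frac{C^{2}}{2} - \frac{F^{2}}{2}$)
$Q{\left(L,w \right)} = -6 + \frac{1}{-11 + L}$ ($Q{\left(L,w \right)} = -6 + \frac{1}{L - 11} = -6 + \frac{1}{-11 + L}$)
$\left(Q{\left(-1,-11 \right)} + d{\left(2,11 \right)}\right)^{2} = \left(\frac{67 - -6}{-11 - 1} - \left(-7 + 2 + \frac{121}{2}\right)\right)^{2} = \left(\frac{67 + 6}{-12} - \frac{111}{2}\right)^{2} = \left(\left(- \frac{1}{12}\right) 73 - \frac{111}{2}\right)^{2} = \left(- \frac{73}{12} - \frac{111}{2}\right)^{2} = \left(- \frac{739}{12}\right)^{2} = \frac{546121}{144}$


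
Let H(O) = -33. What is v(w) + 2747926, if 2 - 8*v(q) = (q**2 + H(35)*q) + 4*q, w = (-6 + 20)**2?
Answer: 10975339/4 ≈ 2.7438e+6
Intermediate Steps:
w = 196 (w = 14**2 = 196)
v(q) = 1/4 - q**2/8 + 29*q/8 (v(q) = 1/4 - ((q**2 - 33*q) + 4*q)/8 = 1/4 - (q**2 - 29*q)/8 = 1/4 + (-q**2/8 + 29*q/8) = 1/4 - q**2/8 + 29*q/8)
v(w) + 2747926 = (1/4 - 1/8*196**2 + (29/8)*196) + 2747926 = (1/4 - 1/8*38416 + 1421/2) + 2747926 = (1/4 - 4802 + 1421/2) + 2747926 = -16365/4 + 2747926 = 10975339/4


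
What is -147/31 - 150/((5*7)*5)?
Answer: -1215/217 ≈ -5.5991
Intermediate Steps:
-147/31 - 150/((5*7)*5) = -147*1/31 - 150/(35*5) = -147/31 - 150/175 = -147/31 - 150*1/175 = -147/31 - 6/7 = -1215/217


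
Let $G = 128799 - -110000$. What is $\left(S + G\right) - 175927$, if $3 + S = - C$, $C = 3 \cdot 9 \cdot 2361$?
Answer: $-878$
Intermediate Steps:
$C = 63747$ ($C = 27 \cdot 2361 = 63747$)
$G = 238799$ ($G = 128799 + 110000 = 238799$)
$S = -63750$ ($S = -3 - 63747 = -63750$)
$\left(S + G\right) - 175927 = \left(-63750 + 238799\right) - 175927 = 175049 - 175927 = -878$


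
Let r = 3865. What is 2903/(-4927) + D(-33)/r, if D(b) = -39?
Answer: -11412248/19042855 ≈ -0.59929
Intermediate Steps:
2903/(-4927) + D(-33)/r = 2903/(-4927) - 39/3865 = 2903*(-1/4927) - 39*1/3865 = -2903/4927 - 39/3865 = -11412248/19042855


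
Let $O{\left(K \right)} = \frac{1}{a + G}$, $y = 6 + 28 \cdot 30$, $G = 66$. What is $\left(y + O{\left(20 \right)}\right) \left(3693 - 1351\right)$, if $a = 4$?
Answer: $\frac{69347791}{35} \approx 1.9814 \cdot 10^{6}$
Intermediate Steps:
$y = 846$ ($y = 6 + 840 = 846$)
$O{\left(K \right)} = \frac{1}{70}$ ($O{\left(K \right)} = \frac{1}{4 + 66} = \frac{1}{70}$)
$\left(y + O{\left(20 \right)}\right) \left(3693 - 1351\right) = \left(846 + \frac{1}{70}\right) \left(3693 - 1351\right) = \frac{59221 \left(3693 + \left(-1587 + 236\right)\right)}{70} = \frac{59221 \left(3693 - 1351\right)}{70} = \frac{59221}{70} \cdot 2342 = \frac{69347791}{35}$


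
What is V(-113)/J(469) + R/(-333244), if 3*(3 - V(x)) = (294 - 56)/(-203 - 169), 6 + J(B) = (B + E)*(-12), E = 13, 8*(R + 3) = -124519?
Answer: 99398990831/2153302760160 ≈ 0.046161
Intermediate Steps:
R = -124543/8 (R = -3 + (⅛)*(-124519) = -3 - 124519/8 = -124543/8 ≈ -15568.)
J(B) = -162 - 12*B (J(B) = -6 + (B + 13)*(-12) = -6 + (13 + B)*(-12) = -6 + (-156 - 12*B) = -162 - 12*B)
V(x) = 1793/558 (V(x) = 3 - (294 - 56)/(3*(-203 - 169)) = 3 - 238/(3*(-372)) = 3 - 238*(-1)/(3*372) = 3 - ⅓*(-119/186) = 3 + 119/558 = 1793/558)
V(-113)/J(469) + R/(-333244) = 1793/(558*(-162 - 12*469)) - 124543/8/(-333244) = 1793/(558*(-162 - 5628)) - 124543/8*(-1/333244) = (1793/558)/(-5790) + 124543/2665952 = (1793/558)*(-1/5790) + 124543/2665952 = -1793/3230820 + 124543/2665952 = 99398990831/2153302760160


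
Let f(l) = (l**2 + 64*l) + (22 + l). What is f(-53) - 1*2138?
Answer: -2752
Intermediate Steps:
f(l) = 22 + l**2 + 65*l
f(-53) - 1*2138 = (22 + (-53)**2 + 65*(-53)) - 1*2138 = (22 + 2809 - 3445) - 2138 = -614 - 2138 = -2752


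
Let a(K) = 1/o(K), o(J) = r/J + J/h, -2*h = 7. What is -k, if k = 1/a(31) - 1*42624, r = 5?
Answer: 9251295/217 ≈ 42633.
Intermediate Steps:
h = -7/2 (h = -½*7 = -7/2 ≈ -3.5000)
o(J) = 5/J - 2*J/7 (o(J) = 5/J + J/(-7/2) = 5/J + J*(-2/7) = 5/J - 2*J/7)
a(K) = 1/(5/K - 2*K/7)
k = -9251295/217 (k = 1/(7*31/(35 - 2*31²)) - 1*42624 = 1/(7*31/(35 - 2*961)) - 42624 = 1/(7*31/(35 - 1922)) - 42624 = 1/(7*31/(-1887)) - 42624 = 1/(7*31*(-1/1887)) - 42624 = 1/(-217/1887) - 42624 = -1887/217 - 42624 = -9251295/217 ≈ -42633.)
-k = -1*(-9251295/217) = 9251295/217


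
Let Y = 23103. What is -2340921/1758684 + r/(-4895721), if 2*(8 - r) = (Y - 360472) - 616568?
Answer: -4099782345989/2870008730388 ≈ -1.4285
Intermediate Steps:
r = 953953/2 (r = 8 - ((23103 - 360472) - 616568)/2 = 8 - (-337369 - 616568)/2 = 8 - ½*(-953937) = 8 + 953937/2 = 953953/2 ≈ 4.7698e+5)
-2340921/1758684 + r/(-4895721) = -2340921/1758684 + (953953/2)/(-4895721) = -2340921*1/1758684 + (953953/2)*(-1/4895721) = -780307/586228 - 953953/9791442 = -4099782345989/2870008730388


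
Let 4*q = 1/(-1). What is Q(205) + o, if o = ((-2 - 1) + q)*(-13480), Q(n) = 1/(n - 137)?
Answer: 2979081/68 ≈ 43810.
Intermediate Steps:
Q(n) = 1/(-137 + n)
q = -¼ (q = (1/(-1))/4 = (1*(-1))/4 = (¼)*(-1) = -¼ ≈ -0.25000)
o = 43810 (o = ((-2 - 1) - ¼)*(-13480) = (-3 - ¼)*(-13480) = -13/4*(-13480) = 43810)
Q(205) + o = 1/(-137 + 205) + 43810 = 1/68 + 43810 = 2979081/68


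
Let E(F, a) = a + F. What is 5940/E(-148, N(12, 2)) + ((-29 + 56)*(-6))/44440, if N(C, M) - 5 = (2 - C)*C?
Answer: -132008103/5843860 ≈ -22.589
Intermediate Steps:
N(C, M) = 5 + C*(2 - C) (N(C, M) = 5 + (2 - C)*C = 5 + C*(2 - C))
E(F, a) = F + a
5940/E(-148, N(12, 2)) + ((-29 + 56)*(-6))/44440 = 5940/(-148 + (5 - 1*12² + 2*12)) + ((-29 + 56)*(-6))/44440 = 5940/(-148 + (5 - 1*144 + 24)) + (27*(-6))*(1/44440) = 5940/(-148 + (5 - 144 + 24)) - 162*1/44440 = 5940/(-148 - 115) - 81/22220 = 5940/(-263) - 81/22220 = 5940*(-1/263) - 81/22220 = -5940/263 - 81/22220 = -132008103/5843860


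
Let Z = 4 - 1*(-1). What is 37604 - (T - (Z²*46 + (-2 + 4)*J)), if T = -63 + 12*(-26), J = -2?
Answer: 39125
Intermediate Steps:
Z = 5 (Z = 4 + 1 = 5)
T = -375 (T = -63 - 312 = -375)
37604 - (T - (Z²*46 + (-2 + 4)*J)) = 37604 - (-375 - (5²*46 + (-2 + 4)*(-2))) = 37604 - (-375 - (25*46 + 2*(-2))) = 37604 - (-375 - (1150 - 4)) = 37604 - (-375 - 1*1146) = 37604 - (-375 - 1146) = 37604 - 1*(-1521) = 37604 + 1521 = 39125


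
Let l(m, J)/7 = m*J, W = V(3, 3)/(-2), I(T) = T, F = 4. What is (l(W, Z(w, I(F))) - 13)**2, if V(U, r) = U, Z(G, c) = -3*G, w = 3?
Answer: 26569/4 ≈ 6642.3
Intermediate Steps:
W = -3/2 (W = 3/(-2) = 3*(-1/2) = -3/2 ≈ -1.5000)
l(m, J) = 7*J*m (l(m, J) = 7*(m*J) = 7*(J*m) = 7*J*m)
(l(W, Z(w, I(F))) - 13)**2 = (7*(-3*3)*(-3/2) - 13)**2 = (7*(-9)*(-3/2) - 13)**2 = (189/2 - 13)**2 = (163/2)**2 = 26569/4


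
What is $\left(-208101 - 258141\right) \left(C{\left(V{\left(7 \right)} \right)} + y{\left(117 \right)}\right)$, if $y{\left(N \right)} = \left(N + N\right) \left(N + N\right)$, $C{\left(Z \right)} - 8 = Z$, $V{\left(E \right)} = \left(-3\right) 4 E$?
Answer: $-25494112560$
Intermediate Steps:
$V{\left(E \right)} = - 12 E$
$C{\left(Z \right)} = 8 + Z$
$y{\left(N \right)} = 4 N^{2}$ ($y{\left(N \right)} = 2 N 2 N = 4 N^{2}$)
$\left(-208101 - 258141\right) \left(C{\left(V{\left(7 \right)} \right)} + y{\left(117 \right)}\right) = \left(-208101 - 258141\right) \left(\left(8 - 84\right) + 4 \cdot 117^{2}\right) = - 466242 \left(\left(8 - 84\right) + 4 \cdot 13689\right) = - 466242 \left(-76 + 54756\right) = \left(-466242\right) 54680 = -25494112560$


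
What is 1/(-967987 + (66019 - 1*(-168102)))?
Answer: -1/733866 ≈ -1.3626e-6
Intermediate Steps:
1/(-967987 + (66019 - 1*(-168102))) = 1/(-967987 + (66019 + 168102)) = 1/(-967987 + 234121) = 1/(-733866) = -1/733866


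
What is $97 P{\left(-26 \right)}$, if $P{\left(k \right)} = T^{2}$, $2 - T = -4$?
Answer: $3492$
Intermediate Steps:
$T = 6$ ($T = 2 - -4 = 2 + 4 = 6$)
$P{\left(k \right)} = 36$ ($P{\left(k \right)} = 6^{2} = 36$)
$97 P{\left(-26 \right)} = 97 \cdot 36 = 3492$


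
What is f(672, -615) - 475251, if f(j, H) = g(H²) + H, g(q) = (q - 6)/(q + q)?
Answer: -119989485827/252150 ≈ -4.7587e+5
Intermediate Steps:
g(q) = (-6 + q)/(2*q) (g(q) = (-6 + q)/((2*q)) = (-6 + q)*(1/(2*q)) = (-6 + q)/(2*q))
f(j, H) = H + (-6 + H²)/(2*H²) (f(j, H) = (-6 + H²)/(2*(H²)) + H = (-6 + H²)/(2*H²) + H = H + (-6 + H²)/(2*H²))
f(672, -615) - 475251 = (½ - 615 - 3/(-615)²) - 475251 = (½ - 615 - 3*1/378225) - 475251 = (½ - 615 - 1/126075) - 475251 = -154946177/252150 - 475251 = -119989485827/252150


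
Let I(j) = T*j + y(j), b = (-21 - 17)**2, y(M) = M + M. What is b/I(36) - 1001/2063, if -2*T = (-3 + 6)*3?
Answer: -1534531/92835 ≈ -16.530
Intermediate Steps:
y(M) = 2*M
b = 1444 (b = (-38)**2 = 1444)
T = -9/2 (T = -(-3 + 6)*3/2 = -3*3/2 = -1/2*9 = -9/2 ≈ -4.5000)
I(j) = -5*j/2 (I(j) = -9*j/2 + 2*j = -5*j/2)
b/I(36) - 1001/2063 = 1444/((-5/2*36)) - 1001/2063 = 1444/(-90) - 1001*1/2063 = 1444*(-1/90) - 1001/2063 = -722/45 - 1001/2063 = -1534531/92835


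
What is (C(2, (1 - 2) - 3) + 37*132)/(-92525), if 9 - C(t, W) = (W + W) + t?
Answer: -4899/92525 ≈ -0.052948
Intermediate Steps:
C(t, W) = 9 - t - 2*W (C(t, W) = 9 - ((W + W) + t) = 9 - (2*W + t) = 9 - (t + 2*W) = 9 + (-t - 2*W) = 9 - t - 2*W)
(C(2, (1 - 2) - 3) + 37*132)/(-92525) = ((9 - 1*2 - 2*((1 - 2) - 3)) + 37*132)/(-92525) = ((9 - 2 - 2*(-1 - 3)) + 4884)*(-1/92525) = ((9 - 2 - 2*(-4)) + 4884)*(-1/92525) = ((9 - 2 + 8) + 4884)*(-1/92525) = (15 + 4884)*(-1/92525) = 4899*(-1/92525) = -4899/92525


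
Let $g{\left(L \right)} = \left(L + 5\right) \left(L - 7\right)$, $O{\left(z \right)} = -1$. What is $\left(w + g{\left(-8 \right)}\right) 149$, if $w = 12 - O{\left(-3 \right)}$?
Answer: $8642$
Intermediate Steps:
$g{\left(L \right)} = \left(-7 + L\right) \left(5 + L\right)$ ($g{\left(L \right)} = \left(5 + L\right) \left(-7 + L\right) = \left(-7 + L\right) \left(5 + L\right)$)
$w = 13$ ($w = 12 - -1 = 12 + 1 = 13$)
$\left(w + g{\left(-8 \right)}\right) 149 = \left(13 - \left(19 - 64\right)\right) 149 = \left(13 + \left(-35 + 64 + 16\right)\right) 149 = \left(13 + 45\right) 149 = 58 \cdot 149 = 8642$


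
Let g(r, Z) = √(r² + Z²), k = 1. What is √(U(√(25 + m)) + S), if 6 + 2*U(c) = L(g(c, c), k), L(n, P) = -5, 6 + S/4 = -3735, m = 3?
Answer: 7*I*√1222/2 ≈ 122.35*I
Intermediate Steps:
S = -14964 (S = -24 + 4*(-3735) = -24 - 14940 = -14964)
g(r, Z) = √(Z² + r²)
U(c) = -11/2 (U(c) = -3 + (½)*(-5) = -3 - 5/2 = -11/2)
√(U(√(25 + m)) + S) = √(-11/2 - 14964) = √(-29939/2) = 7*I*√1222/2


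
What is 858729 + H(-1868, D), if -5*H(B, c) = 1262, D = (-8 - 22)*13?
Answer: 4292383/5 ≈ 8.5848e+5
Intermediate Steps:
D = -390 (D = -30*13 = -390)
H(B, c) = -1262/5 (H(B, c) = -⅕*1262 = -1262/5)
858729 + H(-1868, D) = 858729 - 1262/5 = 4292383/5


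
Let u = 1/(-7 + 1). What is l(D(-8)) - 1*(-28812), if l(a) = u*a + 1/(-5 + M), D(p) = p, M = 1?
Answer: 345757/12 ≈ 28813.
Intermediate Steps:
u = -1/6 (u = 1/(-6) = -1/6 ≈ -0.16667)
l(a) = -1/4 - a/6 (l(a) = -a/6 + 1/(-5 + 1) = -a/6 + 1/(-4) = -a/6 - 1/4 = -1/4 - a/6)
l(D(-8)) - 1*(-28812) = (-1/4 - 1/6*(-8)) - 1*(-28812) = (-1/4 + 4/3) + 28812 = 13/12 + 28812 = 345757/12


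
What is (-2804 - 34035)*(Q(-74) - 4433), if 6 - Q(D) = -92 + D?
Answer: 156970979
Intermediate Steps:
Q(D) = 98 - D (Q(D) = 6 - (-92 + D) = 6 + (92 - D) = 98 - D)
(-2804 - 34035)*(Q(-74) - 4433) = (-2804 - 34035)*((98 - 1*(-74)) - 4433) = -36839*((98 + 74) - 4433) = -36839*(172 - 4433) = -36839*(-4261) = 156970979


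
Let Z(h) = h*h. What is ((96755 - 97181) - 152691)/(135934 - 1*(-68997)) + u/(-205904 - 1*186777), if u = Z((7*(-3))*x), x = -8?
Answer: -65910109221/80472510011 ≈ -0.81904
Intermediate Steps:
Z(h) = h²
u = 28224 (u = ((7*(-3))*(-8))² = (-21*(-8))² = 168² = 28224)
((96755 - 97181) - 152691)/(135934 - 1*(-68997)) + u/(-205904 - 1*186777) = ((96755 - 97181) - 152691)/(135934 - 1*(-68997)) + 28224/(-205904 - 1*186777) = (-426 - 152691)/(135934 + 68997) + 28224/(-205904 - 186777) = -153117/204931 + 28224/(-392681) = -153117*1/204931 + 28224*(-1/392681) = -153117/204931 - 28224/392681 = -65910109221/80472510011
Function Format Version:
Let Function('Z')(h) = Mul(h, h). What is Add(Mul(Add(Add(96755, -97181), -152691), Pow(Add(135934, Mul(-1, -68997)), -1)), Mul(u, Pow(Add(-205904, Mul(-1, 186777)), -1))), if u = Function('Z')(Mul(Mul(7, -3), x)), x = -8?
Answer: Rational(-65910109221, 80472510011) ≈ -0.81904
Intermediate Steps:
Function('Z')(h) = Pow(h, 2)
u = 28224 (u = Pow(Mul(Mul(7, -3), -8), 2) = Pow(Mul(-21, -8), 2) = Pow(168, 2) = 28224)
Add(Mul(Add(Add(96755, -97181), -152691), Pow(Add(135934, Mul(-1, -68997)), -1)), Mul(u, Pow(Add(-205904, Mul(-1, 186777)), -1))) = Add(Mul(Add(Add(96755, -97181), -152691), Pow(Add(135934, Mul(-1, -68997)), -1)), Mul(28224, Pow(Add(-205904, Mul(-1, 186777)), -1))) = Add(Mul(Add(-426, -152691), Pow(Add(135934, 68997), -1)), Mul(28224, Pow(Add(-205904, -186777), -1))) = Add(Mul(-153117, Pow(204931, -1)), Mul(28224, Pow(-392681, -1))) = Add(Mul(-153117, Rational(1, 204931)), Mul(28224, Rational(-1, 392681))) = Add(Rational(-153117, 204931), Rational(-28224, 392681)) = Rational(-65910109221, 80472510011)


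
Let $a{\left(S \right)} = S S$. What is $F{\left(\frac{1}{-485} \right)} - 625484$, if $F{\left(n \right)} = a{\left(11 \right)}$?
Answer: $-625363$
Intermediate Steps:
$a{\left(S \right)} = S^{2}$
$F{\left(n \right)} = 121$ ($F{\left(n \right)} = 11^{2} = 121$)
$F{\left(\frac{1}{-485} \right)} - 625484 = 121 - 625484 = -625363$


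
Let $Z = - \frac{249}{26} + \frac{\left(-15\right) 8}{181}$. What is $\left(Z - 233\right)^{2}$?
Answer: $\frac{1310308327969}{22146436} \approx 59166.0$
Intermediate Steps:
$Z = - \frac{48189}{4706}$ ($Z = \left(-249\right) \frac{1}{26} - \frac{120}{181} = - \frac{249}{26} - \frac{120}{181} = - \frac{48189}{4706} \approx -10.24$)
$\left(Z - 233\right)^{2} = \left(- \frac{48189}{4706} - 233\right)^{2} = \left(- \frac{1144687}{4706}\right)^{2} = \frac{1310308327969}{22146436}$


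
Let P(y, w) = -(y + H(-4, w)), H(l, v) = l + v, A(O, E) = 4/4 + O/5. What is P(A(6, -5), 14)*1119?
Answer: -68259/5 ≈ -13652.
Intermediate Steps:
A(O, E) = 1 + O/5 (A(O, E) = 4*(¼) + O*(⅕) = 1 + O/5)
P(y, w) = 4 - w - y (P(y, w) = -(y + (-4 + w)) = -(-4 + w + y) = 4 - w - y)
P(A(6, -5), 14)*1119 = (4 - 1*14 - (1 + (⅕)*6))*1119 = (4 - 14 - (1 + 6/5))*1119 = (4 - 14 - 1*11/5)*1119 = (4 - 14 - 11/5)*1119 = -61/5*1119 = -68259/5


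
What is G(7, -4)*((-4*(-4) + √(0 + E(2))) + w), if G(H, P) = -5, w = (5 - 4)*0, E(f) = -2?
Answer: -80 - 5*I*√2 ≈ -80.0 - 7.0711*I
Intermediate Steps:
w = 0 (w = 1*0 = 0)
G(7, -4)*((-4*(-4) + √(0 + E(2))) + w) = -5*((-4*(-4) + √(0 - 2)) + 0) = -5*((16 + √(-2)) + 0) = -5*((16 + I*√2) + 0) = -5*(16 + I*√2) = -80 - 5*I*√2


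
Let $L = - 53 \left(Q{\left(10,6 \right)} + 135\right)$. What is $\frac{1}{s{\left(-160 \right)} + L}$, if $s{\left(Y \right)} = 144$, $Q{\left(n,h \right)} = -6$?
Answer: $- \frac{1}{6693} \approx -0.00014941$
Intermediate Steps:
$L = -6837$ ($L = - 53 \left(-6 + 135\right) = \left(-53\right) 129 = -6837$)
$\frac{1}{s{\left(-160 \right)} + L} = \frac{1}{144 - 6837} = \frac{1}{-6693} = - \frac{1}{6693}$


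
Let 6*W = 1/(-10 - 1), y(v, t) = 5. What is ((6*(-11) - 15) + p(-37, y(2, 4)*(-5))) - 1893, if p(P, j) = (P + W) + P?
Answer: -135169/66 ≈ -2048.0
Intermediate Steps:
W = -1/66 (W = 1/(6*(-10 - 1)) = (⅙)/(-11) = (⅙)*(-1/11) = -1/66 ≈ -0.015152)
p(P, j) = -1/66 + 2*P (p(P, j) = (P - 1/66) + P = (-1/66 + P) + P = -1/66 + 2*P)
((6*(-11) - 15) + p(-37, y(2, 4)*(-5))) - 1893 = ((6*(-11) - 15) + (-1/66 + 2*(-37))) - 1893 = ((-66 - 15) + (-1/66 - 74)) - 1893 = (-81 - 4885/66) - 1893 = -10231/66 - 1893 = -135169/66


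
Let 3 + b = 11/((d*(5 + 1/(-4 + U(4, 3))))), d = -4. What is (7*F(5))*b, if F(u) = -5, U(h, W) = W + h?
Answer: 7875/64 ≈ 123.05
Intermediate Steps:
b = -225/64 (b = -3 + 11/((-4*(5 + 1/(-4 + (3 + 4))))) = -3 + 11/((-4*(5 + 1/(-4 + 7)))) = -3 + 11/((-4*(5 + 1/3))) = -3 + 11/((-4*(5 + ⅓))) = -3 + 11/((-4*16/3)) = -3 + 11/(-64/3) = -3 + 11*(-3/64) = -3 - 33/64 = -225/64 ≈ -3.5156)
(7*F(5))*b = (7*(-5))*(-225/64) = -35*(-225/64) = 7875/64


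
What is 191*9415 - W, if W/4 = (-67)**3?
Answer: 3001317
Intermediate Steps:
W = -1203052 (W = 4*(-67)**3 = 4*(-300763) = -1203052)
191*9415 - W = 191*9415 - 1*(-1203052) = 1798265 + 1203052 = 3001317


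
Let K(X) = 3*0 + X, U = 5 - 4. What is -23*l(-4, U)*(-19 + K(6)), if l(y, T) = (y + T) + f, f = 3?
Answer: 0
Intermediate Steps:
U = 1
K(X) = X (K(X) = 0 + X = X)
l(y, T) = 3 + T + y (l(y, T) = (y + T) + 3 = (T + y) + 3 = 3 + T + y)
-23*l(-4, U)*(-19 + K(6)) = -23*(3 + 1 - 4)*(-19 + 6) = -0*(-13) = -23*0 = 0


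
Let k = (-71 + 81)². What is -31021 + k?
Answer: -30921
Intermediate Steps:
k = 100 (k = 10² = 100)
-31021 + k = -31021 + 100 = -30921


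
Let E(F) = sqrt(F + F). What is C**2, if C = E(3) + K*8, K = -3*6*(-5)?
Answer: (720 + sqrt(6))**2 ≈ 5.2193e+5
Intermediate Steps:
E(F) = sqrt(2)*sqrt(F) (E(F) = sqrt(2*F) = sqrt(2)*sqrt(F))
K = 90 (K = -18*(-5) = 90)
C = 720 + sqrt(6) (C = sqrt(2)*sqrt(3) + 90*8 = sqrt(6) + 720 = 720 + sqrt(6) ≈ 722.45)
C**2 = (720 + sqrt(6))**2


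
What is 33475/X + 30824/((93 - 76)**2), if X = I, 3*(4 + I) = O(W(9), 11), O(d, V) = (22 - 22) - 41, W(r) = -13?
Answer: -27389153/15317 ≈ -1788.2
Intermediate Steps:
O(d, V) = -41 (O(d, V) = 0 - 41 = -41)
I = -53/3 (I = -4 + (1/3)*(-41) = -4 - 41/3 = -53/3 ≈ -17.667)
X = -53/3 ≈ -17.667
33475/X + 30824/((93 - 76)**2) = 33475/(-53/3) + 30824/((93 - 76)**2) = 33475*(-3/53) + 30824/(17**2) = -100425/53 + 30824/289 = -27389153/15317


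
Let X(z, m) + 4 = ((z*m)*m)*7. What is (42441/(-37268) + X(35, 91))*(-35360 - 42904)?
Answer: -211342998575286/1331 ≈ -1.5879e+11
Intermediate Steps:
X(z, m) = -4 + 7*z*m² (X(z, m) = -4 + ((z*m)*m)*7 = -4 + ((m*z)*m)*7 = -4 + (z*m²)*7 = -4 + 7*z*m²)
(42441/(-37268) + X(35, 91))*(-35360 - 42904) = (42441/(-37268) + (-4 + 7*35*91²))*(-35360 - 42904) = (42441*(-1/37268) + (-4 + 7*35*8281))*(-78264) = (-6063/5324 + (-4 + 2028845))*(-78264) = (-6063/5324 + 2028841)*(-78264) = (10801543421/5324)*(-78264) = -211342998575286/1331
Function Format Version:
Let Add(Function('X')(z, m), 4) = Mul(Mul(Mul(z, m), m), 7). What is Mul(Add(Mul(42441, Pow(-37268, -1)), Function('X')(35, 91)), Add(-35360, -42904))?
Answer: Rational(-211342998575286, 1331) ≈ -1.5879e+11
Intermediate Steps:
Function('X')(z, m) = Add(-4, Mul(7, z, Pow(m, 2))) (Function('X')(z, m) = Add(-4, Mul(Mul(Mul(z, m), m), 7)) = Add(-4, Mul(Mul(Mul(m, z), m), 7)) = Add(-4, Mul(Mul(z, Pow(m, 2)), 7)) = Add(-4, Mul(7, z, Pow(m, 2))))
Mul(Add(Mul(42441, Pow(-37268, -1)), Function('X')(35, 91)), Add(-35360, -42904)) = Mul(Add(Mul(42441, Pow(-37268, -1)), Add(-4, Mul(7, 35, Pow(91, 2)))), Add(-35360, -42904)) = Mul(Add(Mul(42441, Rational(-1, 37268)), Add(-4, Mul(7, 35, 8281))), -78264) = Mul(Add(Rational(-6063, 5324), Add(-4, 2028845)), -78264) = Mul(Add(Rational(-6063, 5324), 2028841), -78264) = Mul(Rational(10801543421, 5324), -78264) = Rational(-211342998575286, 1331)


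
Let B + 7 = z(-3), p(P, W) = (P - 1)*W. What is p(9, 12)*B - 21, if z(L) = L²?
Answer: 171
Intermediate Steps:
p(P, W) = W*(-1 + P) (p(P, W) = (-1 + P)*W = W*(-1 + P))
B = 2 (B = -7 + (-3)² = -7 + 9 = 2)
p(9, 12)*B - 21 = (12*(-1 + 9))*2 - 21 = (12*8)*2 - 21 = 96*2 - 21 = 192 - 21 = 171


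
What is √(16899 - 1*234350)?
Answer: I*√217451 ≈ 466.32*I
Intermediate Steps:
√(16899 - 1*234350) = √(16899 - 234350) = √(-217451) = I*√217451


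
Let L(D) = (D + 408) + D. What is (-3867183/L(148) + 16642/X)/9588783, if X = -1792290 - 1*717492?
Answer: -441172636367/770104159209792 ≈ -0.00057287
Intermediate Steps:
X = -2509782 (X = -1792290 - 717492 = -2509782)
L(D) = 408 + 2*D (L(D) = (408 + D) + D = 408 + 2*D)
(-3867183/L(148) + 16642/X)/9588783 = (-3867183/(408 + 2*148) + 16642/(-2509782))/9588783 = (-3867183/(408 + 296) + 16642*(-1/2509782))*(1/9588783) = (-3867183/704 - 8321/1254891)*(1/9588783) = -441172636367/80313024*1/9588783 = -441172636367/770104159209792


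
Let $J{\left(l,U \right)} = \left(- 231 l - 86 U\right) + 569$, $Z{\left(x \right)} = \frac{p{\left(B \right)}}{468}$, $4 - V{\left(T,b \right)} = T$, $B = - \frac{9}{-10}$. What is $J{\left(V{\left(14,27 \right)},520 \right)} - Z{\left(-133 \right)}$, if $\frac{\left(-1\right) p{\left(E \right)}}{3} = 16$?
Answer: $- \frac{1631795}{39} \approx -41841.0$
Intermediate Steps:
$B = \frac{9}{10}$ ($B = \left(-9\right) \left(- \frac{1}{10}\right) = \frac{9}{10} \approx 0.9$)
$V{\left(T,b \right)} = 4 - T$
$p{\left(E \right)} = -48$ ($p{\left(E \right)} = \left(-3\right) 16 = -48$)
$Z{\left(x \right)} = - \frac{4}{39}$ ($Z{\left(x \right)} = - \frac{48}{468} = \left(-48\right) \frac{1}{468} = - \frac{4}{39}$)
$J{\left(l,U \right)} = 569 - 231 l - 86 U$
$J{\left(V{\left(14,27 \right)},520 \right)} - Z{\left(-133 \right)} = \left(569 - 231 \left(4 - 14\right) - 44720\right) - - \frac{4}{39} = \left(569 - 231 \left(4 - 14\right) - 44720\right) + \frac{4}{39} = \left(569 - -2310 - 44720\right) + \frac{4}{39} = \left(569 + 2310 - 44720\right) + \frac{4}{39} = -41841 + \frac{4}{39} = - \frac{1631795}{39}$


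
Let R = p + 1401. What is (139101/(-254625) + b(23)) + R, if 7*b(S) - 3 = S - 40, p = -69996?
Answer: -5822216742/84875 ≈ -68598.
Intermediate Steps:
b(S) = -37/7 + S/7 (b(S) = 3/7 + (S - 40)/7 = 3/7 + (-40 + S)/7 = 3/7 + (-40/7 + S/7) = -37/7 + S/7)
R = -68595 (R = -69996 + 1401 = -68595)
(139101/(-254625) + b(23)) + R = (139101/(-254625) + (-37/7 + (⅐)*23)) - 68595 = (139101*(-1/254625) + (-37/7 + 23/7)) - 68595 = (-46367/84875 - 2) - 68595 = -216117/84875 - 68595 = -5822216742/84875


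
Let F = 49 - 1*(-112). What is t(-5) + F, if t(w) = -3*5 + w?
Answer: 141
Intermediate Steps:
t(w) = -15 + w
F = 161 (F = 49 + 112 = 161)
t(-5) + F = (-15 - 5) + 161 = -20 + 161 = 141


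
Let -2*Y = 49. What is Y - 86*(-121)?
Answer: 20763/2 ≈ 10382.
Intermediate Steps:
Y = -49/2 (Y = -½*49 = -49/2 ≈ -24.500)
Y - 86*(-121) = -49/2 - 86*(-121) = -49/2 + 10406 = 20763/2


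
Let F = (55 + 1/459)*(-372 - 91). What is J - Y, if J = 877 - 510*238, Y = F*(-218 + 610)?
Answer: 4526737139/459 ≈ 9.8622e+6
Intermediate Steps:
F = -11688898/459 (F = (55 + 1/459)*(-463) = (25246/459)*(-463) = -11688898/459 ≈ -25466.)
Y = -4582048016/459 (Y = -11688898*(-218 + 610)/459 = -11688898/459*392 = -4582048016/459 ≈ -9.9827e+6)
J = -120503 (J = 877 - 121380 = -120503)
J - Y = -120503 - 1*(-4582048016/459) = -120503 + 4582048016/459 = 4526737139/459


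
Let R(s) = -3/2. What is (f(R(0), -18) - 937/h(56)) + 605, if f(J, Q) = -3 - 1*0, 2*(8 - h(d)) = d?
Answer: 12977/20 ≈ 648.85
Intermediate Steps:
R(s) = -3/2 (R(s) = -3*1/2 = -3/2)
h(d) = 8 - d/2
f(J, Q) = -3 (f(J, Q) = -3 + 0 = -3)
(f(R(0), -18) - 937/h(56)) + 605 = (-3 - 937/(8 - 1/2*56)) + 605 = (-3 - 937/(8 - 28)) + 605 = (-3 - 937/(-20)) + 605 = (-3 - 937*(-1/20)) + 605 = (-3 + 937/20) + 605 = 877/20 + 605 = 12977/20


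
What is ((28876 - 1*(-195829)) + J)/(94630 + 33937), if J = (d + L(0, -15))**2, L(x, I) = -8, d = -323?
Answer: 334266/128567 ≈ 2.5999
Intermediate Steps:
J = 109561 (J = (-323 - 8)**2 = (-331)**2 = 109561)
((28876 - 1*(-195829)) + J)/(94630 + 33937) = ((28876 - 1*(-195829)) + 109561)/(94630 + 33937) = ((28876 + 195829) + 109561)/128567 = (224705 + 109561)*(1/128567) = 334266*(1/128567) = 334266/128567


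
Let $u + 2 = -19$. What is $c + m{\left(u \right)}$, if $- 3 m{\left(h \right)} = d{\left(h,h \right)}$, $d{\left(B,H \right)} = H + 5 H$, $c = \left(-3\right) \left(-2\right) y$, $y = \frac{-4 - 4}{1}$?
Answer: $-6$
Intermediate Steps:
$u = -21$ ($u = -2 - 19 = -21$)
$y = -8$ ($y = \left(-8\right) 1 = -8$)
$c = -48$ ($c = \left(-3\right) \left(-2\right) \left(-8\right) = 6 \left(-8\right) = -48$)
$d{\left(B,H \right)} = 6 H$
$m{\left(h \right)} = - 2 h$ ($m{\left(h \right)} = - \frac{6 h}{3} = - 2 h$)
$c + m{\left(u \right)} = -48 - -42 = -48 + 42 = -6$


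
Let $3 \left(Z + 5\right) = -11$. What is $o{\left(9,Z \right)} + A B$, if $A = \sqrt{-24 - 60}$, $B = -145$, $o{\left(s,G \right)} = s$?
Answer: $9 - 290 i \sqrt{21} \approx 9.0 - 1328.9 i$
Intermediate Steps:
$Z = - \frac{26}{3}$ ($Z = -5 + \frac{1}{3} \left(-11\right) = -5 - \frac{11}{3} = - \frac{26}{3} \approx -8.6667$)
$A = 2 i \sqrt{21}$ ($A = \sqrt{-84} = 2 i \sqrt{21} \approx 9.1651 i$)
$o{\left(9,Z \right)} + A B = 9 + 2 i \sqrt{21} \left(-145\right) = 9 - 290 i \sqrt{21}$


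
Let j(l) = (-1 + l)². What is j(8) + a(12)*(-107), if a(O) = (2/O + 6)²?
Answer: -144719/36 ≈ -4020.0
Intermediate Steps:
a(O) = (6 + 2/O)²
j(8) + a(12)*(-107) = (-1 + 8)² + (4*(1 + 3*12)²/12²)*(-107) = 7² + (4*(1/144)*(1 + 36)²)*(-107) = 49 + (4*(1/144)*37²)*(-107) = 49 + (4*(1/144)*1369)*(-107) = 49 + (1369/36)*(-107) = 49 - 146483/36 = -144719/36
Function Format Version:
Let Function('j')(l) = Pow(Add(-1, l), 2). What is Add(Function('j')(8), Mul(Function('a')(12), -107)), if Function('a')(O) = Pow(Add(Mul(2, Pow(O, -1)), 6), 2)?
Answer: Rational(-144719, 36) ≈ -4020.0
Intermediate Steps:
Function('a')(O) = Pow(Add(6, Mul(2, Pow(O, -1))), 2)
Add(Function('j')(8), Mul(Function('a')(12), -107)) = Add(Pow(Add(-1, 8), 2), Mul(Mul(4, Pow(12, -2), Pow(Add(1, Mul(3, 12)), 2)), -107)) = Add(Pow(7, 2), Mul(Mul(4, Rational(1, 144), Pow(Add(1, 36), 2)), -107)) = Add(49, Mul(Mul(4, Rational(1, 144), Pow(37, 2)), -107)) = Add(49, Mul(Mul(4, Rational(1, 144), 1369), -107)) = Add(49, Mul(Rational(1369, 36), -107)) = Add(49, Rational(-146483, 36)) = Rational(-144719, 36)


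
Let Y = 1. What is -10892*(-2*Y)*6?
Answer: 130704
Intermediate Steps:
-10892*(-2*Y)*6 = -10892*(-2*1)*6 = -(-21784)*6 = -10892*(-12) = 130704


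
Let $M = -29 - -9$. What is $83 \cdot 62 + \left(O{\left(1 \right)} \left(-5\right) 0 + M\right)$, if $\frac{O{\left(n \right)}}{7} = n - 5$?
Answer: $5126$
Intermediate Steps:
$M = -20$ ($M = -29 + 9 = -20$)
$O{\left(n \right)} = -35 + 7 n$ ($O{\left(n \right)} = 7 \left(n - 5\right) = 7 \left(-5 + n\right) = -35 + 7 n$)
$83 \cdot 62 + \left(O{\left(1 \right)} \left(-5\right) 0 + M\right) = 83 \cdot 62 - \left(20 - \left(-35 + 7 \cdot 1\right) \left(-5\right) 0\right) = 5146 - \left(20 - \left(-35 + 7\right) \left(-5\right) 0\right) = 5146 - \left(20 - \left(-28\right) \left(-5\right) 0\right) = 5146 + \left(140 \cdot 0 - 20\right) = 5146 + \left(0 - 20\right) = 5146 - 20 = 5126$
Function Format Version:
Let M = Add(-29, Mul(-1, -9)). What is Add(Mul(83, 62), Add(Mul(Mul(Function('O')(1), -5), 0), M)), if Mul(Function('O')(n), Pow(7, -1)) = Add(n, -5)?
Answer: 5126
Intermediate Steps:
M = -20 (M = Add(-29, 9) = -20)
Function('O')(n) = Add(-35, Mul(7, n)) (Function('O')(n) = Mul(7, Add(n, -5)) = Mul(7, Add(-5, n)) = Add(-35, Mul(7, n)))
Add(Mul(83, 62), Add(Mul(Mul(Function('O')(1), -5), 0), M)) = Add(Mul(83, 62), Add(Mul(Mul(Add(-35, Mul(7, 1)), -5), 0), -20)) = Add(5146, Add(Mul(Mul(Add(-35, 7), -5), 0), -20)) = Add(5146, Add(Mul(Mul(-28, -5), 0), -20)) = Add(5146, Add(Mul(140, 0), -20)) = Add(5146, Add(0, -20)) = Add(5146, -20) = 5126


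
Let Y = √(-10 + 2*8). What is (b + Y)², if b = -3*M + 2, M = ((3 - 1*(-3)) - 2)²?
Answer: (46 - √6)² ≈ 1896.6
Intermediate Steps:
Y = √6 (Y = √(-10 + 16) = √6 ≈ 2.4495)
M = 16 (M = ((3 + 3) - 2)² = (6 - 2)² = 4² = 16)
b = -46 (b = -3*16 + 2 = -48 + 2 = -46)
(b + Y)² = (-46 + √6)²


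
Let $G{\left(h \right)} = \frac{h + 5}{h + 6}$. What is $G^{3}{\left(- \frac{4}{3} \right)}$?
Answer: $\frac{1331}{2744} \approx 0.48506$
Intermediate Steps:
$G{\left(h \right)} = \frac{5 + h}{6 + h}$
$G^{3}{\left(- \frac{4}{3} \right)} = \left(\frac{5 - \frac{4}{3}}{6 - \frac{4}{3}}\right)^{3} = \left(\frac{1}{\frac{14}{3}} \cdot \frac{11}{3}\right)^{3} = \left(\frac{3}{14} \cdot \frac{11}{3}\right)^{3} = \left(\frac{11}{14}\right)^{3} = \frac{1331}{2744}$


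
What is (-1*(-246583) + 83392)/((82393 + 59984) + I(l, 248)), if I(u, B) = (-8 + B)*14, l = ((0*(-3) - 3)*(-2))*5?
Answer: 329975/145737 ≈ 2.2642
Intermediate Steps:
l = 30 (l = ((0 - 3)*(-2))*5 = -3*(-2)*5 = 6*5 = 30)
I(u, B) = -112 + 14*B
(-1*(-246583) + 83392)/((82393 + 59984) + I(l, 248)) = (-1*(-246583) + 83392)/((82393 + 59984) + (-112 + 14*248)) = (246583 + 83392)/(142377 + (-112 + 3472)) = 329975/(142377 + 3360) = 329975/145737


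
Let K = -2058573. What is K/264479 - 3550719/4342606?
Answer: -9878662071639/1148528092274 ≈ -8.6012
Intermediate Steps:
K/264479 - 3550719/4342606 = -2058573/264479 - 3550719/4342606 = -9878662071639/1148528092274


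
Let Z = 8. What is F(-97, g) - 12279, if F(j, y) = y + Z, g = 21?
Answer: -12250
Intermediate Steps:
F(j, y) = 8 + y (F(j, y) = y + 8 = 8 + y)
F(-97, g) - 12279 = (8 + 21) - 12279 = 29 - 12279 = -12250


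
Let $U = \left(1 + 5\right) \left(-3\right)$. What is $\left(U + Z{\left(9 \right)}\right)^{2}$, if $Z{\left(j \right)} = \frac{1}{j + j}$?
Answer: $\frac{104329}{324} \approx 322.0$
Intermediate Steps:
$U = -18$ ($U = 6 \left(-3\right) = -18$)
$Z{\left(j \right)} = \frac{1}{2 j}$
$\left(U + Z{\left(9 \right)}\right)^{2} = \left(-18 + \frac{1}{2 \cdot 9}\right)^{2} = \left(-18 + \frac{1}{2} \cdot \frac{1}{9}\right)^{2} = \left(-18 + \frac{1}{18}\right)^{2} = \left(- \frac{323}{18}\right)^{2} = \frac{104329}{324}$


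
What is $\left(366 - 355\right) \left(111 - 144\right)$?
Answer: $-363$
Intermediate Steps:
$\left(366 - 355\right) \left(111 - 144\right) = 11 \left(111 - 144\right) = 11 \left(-33\right) = -363$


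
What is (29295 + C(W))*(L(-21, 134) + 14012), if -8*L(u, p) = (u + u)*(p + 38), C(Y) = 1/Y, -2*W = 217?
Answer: 94814848895/217 ≈ 4.3693e+8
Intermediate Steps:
W = -217/2 (W = -½*217 = -217/2 ≈ -108.50)
L(u, p) = -u*(38 + p)/4 (L(u, p) = -(u + u)*(p + 38)/8 = -2*u*(38 + p)/8 = -u*(38 + p)/4)
(29295 + C(W))*(L(-21, 134) + 14012) = (29295 + 1/(-217/2))*(-¼*(-21)*(38 + 134) + 14012) = (29295 - 2/217)*(-¼*(-21)*172 + 14012) = 6357013*(903 + 14012)/217 = (6357013/217)*14915 = 94814848895/217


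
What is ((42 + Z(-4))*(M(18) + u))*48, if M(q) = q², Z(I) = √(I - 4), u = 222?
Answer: 1100736 + 52416*I*√2 ≈ 1.1007e+6 + 74127.0*I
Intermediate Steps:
Z(I) = √(-4 + I)
((42 + Z(-4))*(M(18) + u))*48 = ((42 + √(-4 - 4))*(18² + 222))*48 = ((42 + √(-8))*(324 + 222))*48 = ((42 + 2*I*√2)*546)*48 = (22932 + 1092*I*√2)*48 = 1100736 + 52416*I*√2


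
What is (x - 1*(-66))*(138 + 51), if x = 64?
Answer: 24570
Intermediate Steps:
(x - 1*(-66))*(138 + 51) = (64 - 1*(-66))*(138 + 51) = (64 + 66)*189 = 130*189 = 24570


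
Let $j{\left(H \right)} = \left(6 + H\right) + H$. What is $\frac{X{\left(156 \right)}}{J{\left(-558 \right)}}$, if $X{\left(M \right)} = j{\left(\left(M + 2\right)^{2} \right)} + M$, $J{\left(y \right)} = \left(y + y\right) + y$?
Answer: $- \frac{25045}{837} \approx -29.922$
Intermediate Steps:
$j{\left(H \right)} = 6 + 2 H$
$J{\left(y \right)} = 3 y$ ($J{\left(y \right)} = 2 y + y = 3 y$)
$X{\left(M \right)} = 6 + M + 2 \left(2 + M\right)^{2}$ ($X{\left(M \right)} = \left(6 + 2 \left(M + 2\right)^{2}\right) + M = \left(6 + 2 \left(2 + M\right)^{2}\right) + M = 6 + M + 2 \left(2 + M\right)^{2}$)
$\frac{X{\left(156 \right)}}{J{\left(-558 \right)}} = \frac{6 + 156 + 2 \left(2 + 156\right)^{2}}{3 \left(-558\right)} = \frac{6 + 156 + 2 \cdot 158^{2}}{-1674} = \left(6 + 156 + 2 \cdot 24964\right) \left(- \frac{1}{1674}\right) = \left(6 + 156 + 49928\right) \left(- \frac{1}{1674}\right) = 50090 \left(- \frac{1}{1674}\right) = - \frac{25045}{837}$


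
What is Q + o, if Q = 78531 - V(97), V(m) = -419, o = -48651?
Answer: 30299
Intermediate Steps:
Q = 78950 (Q = 78531 - 1*(-419) = 78531 + 419 = 78950)
Q + o = 78950 - 48651 = 30299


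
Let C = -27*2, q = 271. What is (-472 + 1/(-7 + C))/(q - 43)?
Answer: -28793/13908 ≈ -2.0702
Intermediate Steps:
C = -54
(-472 + 1/(-7 + C))/(q - 43) = (-472 + 1/(-7 - 54))/(271 - 43) = (-472 + 1/(-61))/228 = (-472 - 1/61)/228 = (1/228)*(-28793/61) = -28793/13908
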